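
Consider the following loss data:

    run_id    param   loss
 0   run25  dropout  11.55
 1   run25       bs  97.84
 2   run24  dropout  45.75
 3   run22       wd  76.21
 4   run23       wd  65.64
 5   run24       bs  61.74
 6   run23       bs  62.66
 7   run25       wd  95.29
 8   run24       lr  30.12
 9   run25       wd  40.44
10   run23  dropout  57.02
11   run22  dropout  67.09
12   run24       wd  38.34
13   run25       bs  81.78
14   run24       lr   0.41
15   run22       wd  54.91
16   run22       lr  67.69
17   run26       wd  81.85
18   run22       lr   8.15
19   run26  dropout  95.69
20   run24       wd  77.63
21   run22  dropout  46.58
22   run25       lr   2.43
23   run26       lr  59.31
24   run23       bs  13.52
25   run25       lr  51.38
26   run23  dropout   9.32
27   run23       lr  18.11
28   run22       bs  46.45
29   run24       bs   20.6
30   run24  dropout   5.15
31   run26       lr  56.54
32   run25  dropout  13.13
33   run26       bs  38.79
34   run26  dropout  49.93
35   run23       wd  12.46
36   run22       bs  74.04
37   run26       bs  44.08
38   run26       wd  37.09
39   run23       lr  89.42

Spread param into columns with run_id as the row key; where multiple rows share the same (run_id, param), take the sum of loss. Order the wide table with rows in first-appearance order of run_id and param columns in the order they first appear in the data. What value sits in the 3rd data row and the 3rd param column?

131.12

With rows in first-appearance order of run_id, row 3 is run_id=run22. param columns in first-appearance order: dropout, bs, wd, lr; column 3 is wd.
Long rows with run_id=run22, param=wd: 76.21 + 54.91 = 131.12.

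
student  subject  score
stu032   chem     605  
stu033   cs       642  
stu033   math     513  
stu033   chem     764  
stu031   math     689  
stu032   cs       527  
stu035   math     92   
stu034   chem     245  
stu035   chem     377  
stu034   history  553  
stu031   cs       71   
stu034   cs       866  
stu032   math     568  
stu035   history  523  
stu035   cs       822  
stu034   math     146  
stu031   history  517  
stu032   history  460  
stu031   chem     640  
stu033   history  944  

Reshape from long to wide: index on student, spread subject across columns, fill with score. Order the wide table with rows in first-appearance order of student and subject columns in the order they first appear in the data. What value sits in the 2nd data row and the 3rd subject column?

With rows in first-appearance order of student, row 2 is student=stu033. subject columns in first-appearance order: chem, cs, math, history; column 3 is math.
Long rows with student=stu033, subject=math: score = 513.

513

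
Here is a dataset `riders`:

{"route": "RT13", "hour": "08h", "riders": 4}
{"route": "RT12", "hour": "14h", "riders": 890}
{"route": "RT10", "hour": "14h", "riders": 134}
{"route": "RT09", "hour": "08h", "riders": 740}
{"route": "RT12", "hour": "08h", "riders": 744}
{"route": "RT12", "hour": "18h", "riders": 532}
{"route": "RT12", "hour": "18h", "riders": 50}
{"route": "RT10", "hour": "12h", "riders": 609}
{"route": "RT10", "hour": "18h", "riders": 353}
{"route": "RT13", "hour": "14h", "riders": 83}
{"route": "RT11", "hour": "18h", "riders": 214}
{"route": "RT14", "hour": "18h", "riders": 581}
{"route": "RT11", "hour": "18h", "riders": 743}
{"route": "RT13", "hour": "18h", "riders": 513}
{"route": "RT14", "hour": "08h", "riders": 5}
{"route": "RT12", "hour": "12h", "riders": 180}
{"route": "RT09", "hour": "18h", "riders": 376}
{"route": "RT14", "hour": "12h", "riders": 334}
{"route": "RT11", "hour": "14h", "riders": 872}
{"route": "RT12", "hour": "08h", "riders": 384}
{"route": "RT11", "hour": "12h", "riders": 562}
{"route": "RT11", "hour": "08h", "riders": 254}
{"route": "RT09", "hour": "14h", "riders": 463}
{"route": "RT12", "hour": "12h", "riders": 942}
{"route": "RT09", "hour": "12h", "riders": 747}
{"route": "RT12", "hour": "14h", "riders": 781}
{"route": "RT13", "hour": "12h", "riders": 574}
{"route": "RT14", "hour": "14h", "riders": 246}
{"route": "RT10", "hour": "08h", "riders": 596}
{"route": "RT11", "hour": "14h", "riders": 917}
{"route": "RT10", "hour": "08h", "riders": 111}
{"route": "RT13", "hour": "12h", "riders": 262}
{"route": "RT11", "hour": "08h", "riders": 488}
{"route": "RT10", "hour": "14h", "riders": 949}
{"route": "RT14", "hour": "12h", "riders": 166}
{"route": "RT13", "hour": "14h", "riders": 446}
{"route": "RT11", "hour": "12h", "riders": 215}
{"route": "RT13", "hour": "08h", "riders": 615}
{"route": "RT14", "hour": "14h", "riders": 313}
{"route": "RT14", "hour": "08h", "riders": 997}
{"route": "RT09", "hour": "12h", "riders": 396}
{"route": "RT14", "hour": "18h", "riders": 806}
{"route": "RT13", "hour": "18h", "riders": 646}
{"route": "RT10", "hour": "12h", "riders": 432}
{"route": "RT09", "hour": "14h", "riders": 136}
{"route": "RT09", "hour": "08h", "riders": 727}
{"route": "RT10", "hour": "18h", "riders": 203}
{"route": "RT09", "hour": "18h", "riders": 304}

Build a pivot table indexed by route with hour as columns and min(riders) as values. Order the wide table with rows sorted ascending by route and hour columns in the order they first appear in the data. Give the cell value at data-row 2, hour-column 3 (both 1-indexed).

With rows sorted ascending by route, row 2 is route=RT10. hour columns in first-appearance order: 08h, 14h, 18h, 12h; column 3 is 18h.
Long rows with route=RT10, hour=18h: min(353, 203) = 203.

203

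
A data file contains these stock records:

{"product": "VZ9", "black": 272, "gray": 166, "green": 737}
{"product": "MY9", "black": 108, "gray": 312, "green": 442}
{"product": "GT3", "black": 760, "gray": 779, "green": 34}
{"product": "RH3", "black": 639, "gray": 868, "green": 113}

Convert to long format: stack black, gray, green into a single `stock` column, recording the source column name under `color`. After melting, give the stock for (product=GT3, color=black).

Unpivoting turns each (product, wide-column) pair into one long row.
The wide cell at row GT3, column black holds 760, so the long row (GT3, black) has stock=760.

760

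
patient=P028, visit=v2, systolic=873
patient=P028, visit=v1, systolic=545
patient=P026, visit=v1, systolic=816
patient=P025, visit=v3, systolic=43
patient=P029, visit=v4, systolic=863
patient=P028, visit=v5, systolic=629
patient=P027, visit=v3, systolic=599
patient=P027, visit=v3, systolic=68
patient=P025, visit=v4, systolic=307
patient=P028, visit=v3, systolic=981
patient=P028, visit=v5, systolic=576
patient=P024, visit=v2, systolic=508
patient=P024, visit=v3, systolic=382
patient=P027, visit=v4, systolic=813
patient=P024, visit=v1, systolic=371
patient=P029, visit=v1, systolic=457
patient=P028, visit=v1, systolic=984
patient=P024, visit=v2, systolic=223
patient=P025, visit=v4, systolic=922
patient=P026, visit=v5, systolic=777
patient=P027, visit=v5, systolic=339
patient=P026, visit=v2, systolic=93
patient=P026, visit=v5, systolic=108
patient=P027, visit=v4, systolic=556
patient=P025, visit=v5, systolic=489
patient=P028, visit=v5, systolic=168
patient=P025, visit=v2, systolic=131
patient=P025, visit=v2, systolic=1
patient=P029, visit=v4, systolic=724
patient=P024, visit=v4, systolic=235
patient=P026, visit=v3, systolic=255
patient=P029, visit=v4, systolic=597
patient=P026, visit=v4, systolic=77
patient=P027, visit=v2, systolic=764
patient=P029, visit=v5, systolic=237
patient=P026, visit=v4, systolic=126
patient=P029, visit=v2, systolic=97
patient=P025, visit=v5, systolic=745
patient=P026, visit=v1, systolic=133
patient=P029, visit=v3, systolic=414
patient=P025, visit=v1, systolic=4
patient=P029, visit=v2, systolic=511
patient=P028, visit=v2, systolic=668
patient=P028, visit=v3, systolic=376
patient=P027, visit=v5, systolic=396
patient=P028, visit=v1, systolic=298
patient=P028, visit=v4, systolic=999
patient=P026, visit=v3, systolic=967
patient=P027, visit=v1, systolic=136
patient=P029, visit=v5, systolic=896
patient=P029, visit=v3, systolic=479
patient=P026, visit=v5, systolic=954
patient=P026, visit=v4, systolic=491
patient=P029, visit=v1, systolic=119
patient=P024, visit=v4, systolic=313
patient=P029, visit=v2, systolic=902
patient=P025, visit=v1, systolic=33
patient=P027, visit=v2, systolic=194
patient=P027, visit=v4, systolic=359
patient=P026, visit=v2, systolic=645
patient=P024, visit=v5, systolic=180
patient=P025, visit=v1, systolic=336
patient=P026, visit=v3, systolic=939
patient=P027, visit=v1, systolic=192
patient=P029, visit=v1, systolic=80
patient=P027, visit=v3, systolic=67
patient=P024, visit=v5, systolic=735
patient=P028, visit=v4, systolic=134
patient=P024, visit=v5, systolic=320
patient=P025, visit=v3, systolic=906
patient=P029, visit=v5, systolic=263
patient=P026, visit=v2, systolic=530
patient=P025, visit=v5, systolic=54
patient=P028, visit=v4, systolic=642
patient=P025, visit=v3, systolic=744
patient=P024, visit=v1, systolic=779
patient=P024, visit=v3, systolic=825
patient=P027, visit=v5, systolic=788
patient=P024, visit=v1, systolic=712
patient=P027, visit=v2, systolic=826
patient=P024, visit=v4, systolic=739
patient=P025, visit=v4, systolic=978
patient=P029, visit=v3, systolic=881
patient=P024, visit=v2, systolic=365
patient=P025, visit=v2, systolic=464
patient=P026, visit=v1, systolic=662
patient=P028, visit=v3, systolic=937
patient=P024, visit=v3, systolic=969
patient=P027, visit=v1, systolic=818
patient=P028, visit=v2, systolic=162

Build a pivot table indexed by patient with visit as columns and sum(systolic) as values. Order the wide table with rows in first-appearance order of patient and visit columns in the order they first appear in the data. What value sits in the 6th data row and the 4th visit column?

With rows in first-appearance order of patient, row 6 is patient=P024. visit columns in first-appearance order: v2, v1, v3, v4, v5; column 4 is v4.
Long rows with patient=P024, visit=v4: 235 + 313 + 739 = 1287.

1287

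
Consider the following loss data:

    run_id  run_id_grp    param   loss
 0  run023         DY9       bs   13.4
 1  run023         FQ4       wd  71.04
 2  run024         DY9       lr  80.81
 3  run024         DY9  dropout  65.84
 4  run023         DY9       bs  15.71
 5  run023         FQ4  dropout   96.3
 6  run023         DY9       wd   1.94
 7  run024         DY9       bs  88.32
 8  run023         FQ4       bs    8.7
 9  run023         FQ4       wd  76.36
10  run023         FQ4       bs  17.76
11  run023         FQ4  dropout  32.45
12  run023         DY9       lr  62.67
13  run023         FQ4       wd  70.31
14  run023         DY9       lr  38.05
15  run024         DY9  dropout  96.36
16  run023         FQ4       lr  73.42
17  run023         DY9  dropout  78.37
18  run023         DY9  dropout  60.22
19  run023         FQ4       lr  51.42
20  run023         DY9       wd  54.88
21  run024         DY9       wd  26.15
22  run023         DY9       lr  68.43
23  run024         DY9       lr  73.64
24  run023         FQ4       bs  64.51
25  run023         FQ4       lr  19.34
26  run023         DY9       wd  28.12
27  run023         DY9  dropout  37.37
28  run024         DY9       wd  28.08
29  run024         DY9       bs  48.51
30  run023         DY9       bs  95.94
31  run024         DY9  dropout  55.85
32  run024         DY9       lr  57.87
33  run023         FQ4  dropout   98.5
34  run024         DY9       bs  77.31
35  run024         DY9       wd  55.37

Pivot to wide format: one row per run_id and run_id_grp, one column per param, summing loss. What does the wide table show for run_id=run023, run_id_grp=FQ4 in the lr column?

Rows with run_id=run023, run_id_grp=FQ4 and param=lr: loss values are 73.42, 51.42, 19.34.
73.42 + 51.42 + 19.34 = 144.18.

144.18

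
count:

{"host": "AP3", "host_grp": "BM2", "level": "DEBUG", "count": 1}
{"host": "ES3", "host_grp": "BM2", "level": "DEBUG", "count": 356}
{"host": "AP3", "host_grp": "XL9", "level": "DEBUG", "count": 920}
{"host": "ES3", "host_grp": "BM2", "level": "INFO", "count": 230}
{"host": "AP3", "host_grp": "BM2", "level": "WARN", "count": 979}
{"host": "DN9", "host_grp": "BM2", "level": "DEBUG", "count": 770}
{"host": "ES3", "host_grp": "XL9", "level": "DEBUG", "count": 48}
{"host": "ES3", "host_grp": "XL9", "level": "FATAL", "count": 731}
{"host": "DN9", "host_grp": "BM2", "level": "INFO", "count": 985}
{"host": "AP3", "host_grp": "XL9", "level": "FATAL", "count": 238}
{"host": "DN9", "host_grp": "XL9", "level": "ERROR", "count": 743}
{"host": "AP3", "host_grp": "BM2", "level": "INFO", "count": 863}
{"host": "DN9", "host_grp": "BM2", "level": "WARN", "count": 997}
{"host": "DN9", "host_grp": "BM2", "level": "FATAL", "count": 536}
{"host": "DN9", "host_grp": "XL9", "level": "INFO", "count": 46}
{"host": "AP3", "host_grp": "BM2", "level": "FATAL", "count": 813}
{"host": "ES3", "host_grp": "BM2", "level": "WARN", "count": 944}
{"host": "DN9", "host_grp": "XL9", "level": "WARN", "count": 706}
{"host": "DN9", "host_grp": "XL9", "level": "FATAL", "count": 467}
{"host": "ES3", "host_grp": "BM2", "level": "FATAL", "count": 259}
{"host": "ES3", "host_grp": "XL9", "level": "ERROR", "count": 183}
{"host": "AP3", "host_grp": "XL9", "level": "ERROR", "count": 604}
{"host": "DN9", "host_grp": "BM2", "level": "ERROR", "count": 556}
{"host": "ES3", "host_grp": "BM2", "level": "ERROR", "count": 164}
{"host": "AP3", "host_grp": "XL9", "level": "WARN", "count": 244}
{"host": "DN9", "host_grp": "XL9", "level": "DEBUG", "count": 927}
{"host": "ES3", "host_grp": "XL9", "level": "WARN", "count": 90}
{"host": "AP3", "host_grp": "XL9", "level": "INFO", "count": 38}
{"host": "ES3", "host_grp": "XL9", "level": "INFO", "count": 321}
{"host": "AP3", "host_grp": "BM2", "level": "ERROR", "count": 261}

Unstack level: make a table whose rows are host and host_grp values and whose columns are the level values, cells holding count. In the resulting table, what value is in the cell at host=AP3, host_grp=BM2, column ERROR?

261

Wide layout: rows indexed by host and host_grp, columns are the 5 distinct level values (DEBUG, INFO, WARN, FATAL, ERROR).
Cell (host=AP3, host_grp=BM2, level=ERROR) draws from the long row where host=AP3, host_grp=BM2 and level=ERROR, which has count=261.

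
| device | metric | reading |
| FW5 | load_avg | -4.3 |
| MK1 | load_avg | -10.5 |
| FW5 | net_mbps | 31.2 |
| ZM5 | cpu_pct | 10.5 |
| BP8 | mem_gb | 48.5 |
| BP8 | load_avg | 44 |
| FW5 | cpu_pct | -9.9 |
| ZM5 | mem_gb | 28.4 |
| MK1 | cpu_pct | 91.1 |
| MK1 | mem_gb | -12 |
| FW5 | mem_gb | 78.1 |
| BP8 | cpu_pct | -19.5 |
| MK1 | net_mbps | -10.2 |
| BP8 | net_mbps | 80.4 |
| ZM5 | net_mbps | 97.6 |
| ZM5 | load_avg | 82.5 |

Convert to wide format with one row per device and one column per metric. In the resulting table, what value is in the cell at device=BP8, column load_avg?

Wide layout: rows indexed by device, columns are the 4 distinct metric values (load_avg, net_mbps, cpu_pct, mem_gb).
Cell (device=BP8, metric=load_avg) draws from the long row where device=BP8 and metric=load_avg, which has reading=44.

44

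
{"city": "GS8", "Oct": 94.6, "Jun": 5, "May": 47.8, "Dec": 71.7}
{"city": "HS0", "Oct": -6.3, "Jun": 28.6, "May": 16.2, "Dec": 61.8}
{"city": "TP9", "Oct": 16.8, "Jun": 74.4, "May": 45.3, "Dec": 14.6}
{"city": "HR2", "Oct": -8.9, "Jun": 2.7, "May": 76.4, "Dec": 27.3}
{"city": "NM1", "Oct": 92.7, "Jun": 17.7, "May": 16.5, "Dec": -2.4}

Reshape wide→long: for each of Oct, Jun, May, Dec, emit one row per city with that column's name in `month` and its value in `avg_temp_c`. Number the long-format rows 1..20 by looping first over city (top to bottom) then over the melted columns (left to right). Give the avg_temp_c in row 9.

20 rows total (5 × 4). Row 9: index ⌊(9-1)/4⌋ = 2 into city → TP9; (9-1) mod 4 = 0 into the melted columns → Oct.
So row 9 is (TP9, Oct, 16.8); avg_temp_c = 16.8.

16.8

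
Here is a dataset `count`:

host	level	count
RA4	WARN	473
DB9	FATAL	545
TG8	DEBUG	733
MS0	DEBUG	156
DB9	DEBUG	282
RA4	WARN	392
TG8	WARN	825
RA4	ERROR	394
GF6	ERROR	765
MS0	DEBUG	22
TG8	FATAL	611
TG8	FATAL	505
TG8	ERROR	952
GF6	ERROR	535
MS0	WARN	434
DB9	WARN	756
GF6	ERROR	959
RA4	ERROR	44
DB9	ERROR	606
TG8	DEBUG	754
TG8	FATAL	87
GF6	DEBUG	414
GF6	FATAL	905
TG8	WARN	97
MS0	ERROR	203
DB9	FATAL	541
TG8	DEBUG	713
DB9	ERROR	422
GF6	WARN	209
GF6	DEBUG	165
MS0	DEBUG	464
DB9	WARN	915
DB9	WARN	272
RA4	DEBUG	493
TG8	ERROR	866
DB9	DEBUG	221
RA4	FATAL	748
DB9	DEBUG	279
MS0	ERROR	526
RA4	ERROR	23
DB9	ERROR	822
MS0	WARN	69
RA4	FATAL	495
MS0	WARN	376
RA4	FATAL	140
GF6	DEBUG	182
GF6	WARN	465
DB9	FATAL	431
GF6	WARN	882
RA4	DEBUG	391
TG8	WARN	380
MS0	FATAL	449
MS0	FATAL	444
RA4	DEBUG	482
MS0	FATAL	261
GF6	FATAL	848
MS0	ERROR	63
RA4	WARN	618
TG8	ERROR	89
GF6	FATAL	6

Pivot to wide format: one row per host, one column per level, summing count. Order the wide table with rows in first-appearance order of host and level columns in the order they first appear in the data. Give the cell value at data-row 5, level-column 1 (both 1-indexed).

With rows in first-appearance order of host, row 5 is host=GF6. level columns in first-appearance order: WARN, FATAL, DEBUG, ERROR; column 1 is WARN.
Long rows with host=GF6, level=WARN: 209 + 465 + 882 = 1556.

1556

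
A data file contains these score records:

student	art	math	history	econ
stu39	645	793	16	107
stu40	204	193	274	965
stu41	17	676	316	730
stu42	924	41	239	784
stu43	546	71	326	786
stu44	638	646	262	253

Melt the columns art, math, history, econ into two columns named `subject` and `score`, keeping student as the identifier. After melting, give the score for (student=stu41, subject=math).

Unpivoting turns each (student, wide-column) pair into one long row.
The wide cell at row stu41, column math holds 676, so the long row (stu41, math) has score=676.

676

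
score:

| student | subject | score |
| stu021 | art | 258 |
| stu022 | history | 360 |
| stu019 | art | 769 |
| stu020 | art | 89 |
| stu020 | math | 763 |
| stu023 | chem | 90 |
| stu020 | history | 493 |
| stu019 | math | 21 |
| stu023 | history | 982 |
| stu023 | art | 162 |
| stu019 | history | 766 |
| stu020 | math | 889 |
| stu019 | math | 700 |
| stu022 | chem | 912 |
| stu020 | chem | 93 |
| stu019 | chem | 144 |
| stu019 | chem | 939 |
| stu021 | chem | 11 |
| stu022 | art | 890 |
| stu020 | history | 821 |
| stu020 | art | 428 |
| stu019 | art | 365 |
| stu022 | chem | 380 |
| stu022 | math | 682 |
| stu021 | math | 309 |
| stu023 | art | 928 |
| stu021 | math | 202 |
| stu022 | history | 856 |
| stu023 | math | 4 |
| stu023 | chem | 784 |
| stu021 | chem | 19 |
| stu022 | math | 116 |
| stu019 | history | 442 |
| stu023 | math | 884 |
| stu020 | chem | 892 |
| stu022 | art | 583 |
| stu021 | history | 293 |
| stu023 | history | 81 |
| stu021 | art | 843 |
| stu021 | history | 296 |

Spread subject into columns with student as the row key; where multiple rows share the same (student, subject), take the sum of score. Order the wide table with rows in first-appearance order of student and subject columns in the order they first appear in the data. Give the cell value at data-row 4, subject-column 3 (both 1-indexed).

1652

With rows in first-appearance order of student, row 4 is student=stu020. subject columns in first-appearance order: art, history, math, chem; column 3 is math.
Long rows with student=stu020, subject=math: 763 + 889 = 1652.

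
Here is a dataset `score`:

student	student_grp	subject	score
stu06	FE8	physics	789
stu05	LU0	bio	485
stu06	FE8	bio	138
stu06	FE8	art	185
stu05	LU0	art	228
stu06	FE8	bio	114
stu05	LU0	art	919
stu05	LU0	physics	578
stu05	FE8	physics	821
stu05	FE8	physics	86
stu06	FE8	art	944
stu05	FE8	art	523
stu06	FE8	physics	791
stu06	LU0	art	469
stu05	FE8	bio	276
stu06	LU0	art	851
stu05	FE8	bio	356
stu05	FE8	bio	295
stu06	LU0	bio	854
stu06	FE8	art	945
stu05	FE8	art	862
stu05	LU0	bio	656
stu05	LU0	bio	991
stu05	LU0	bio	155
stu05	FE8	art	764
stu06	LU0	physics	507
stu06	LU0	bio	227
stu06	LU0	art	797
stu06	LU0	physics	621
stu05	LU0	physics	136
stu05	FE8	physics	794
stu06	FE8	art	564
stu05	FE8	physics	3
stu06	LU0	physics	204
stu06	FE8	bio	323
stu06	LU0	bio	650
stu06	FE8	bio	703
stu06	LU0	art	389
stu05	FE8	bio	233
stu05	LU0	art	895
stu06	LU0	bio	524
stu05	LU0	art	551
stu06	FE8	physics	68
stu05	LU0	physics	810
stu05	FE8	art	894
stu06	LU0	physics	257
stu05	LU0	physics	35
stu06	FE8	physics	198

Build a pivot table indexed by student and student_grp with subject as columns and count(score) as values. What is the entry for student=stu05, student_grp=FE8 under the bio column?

Rows with student=stu05, student_grp=FE8 and subject=bio: score values are 276, 356, 295, 233.
4 rows match — count = 4.

4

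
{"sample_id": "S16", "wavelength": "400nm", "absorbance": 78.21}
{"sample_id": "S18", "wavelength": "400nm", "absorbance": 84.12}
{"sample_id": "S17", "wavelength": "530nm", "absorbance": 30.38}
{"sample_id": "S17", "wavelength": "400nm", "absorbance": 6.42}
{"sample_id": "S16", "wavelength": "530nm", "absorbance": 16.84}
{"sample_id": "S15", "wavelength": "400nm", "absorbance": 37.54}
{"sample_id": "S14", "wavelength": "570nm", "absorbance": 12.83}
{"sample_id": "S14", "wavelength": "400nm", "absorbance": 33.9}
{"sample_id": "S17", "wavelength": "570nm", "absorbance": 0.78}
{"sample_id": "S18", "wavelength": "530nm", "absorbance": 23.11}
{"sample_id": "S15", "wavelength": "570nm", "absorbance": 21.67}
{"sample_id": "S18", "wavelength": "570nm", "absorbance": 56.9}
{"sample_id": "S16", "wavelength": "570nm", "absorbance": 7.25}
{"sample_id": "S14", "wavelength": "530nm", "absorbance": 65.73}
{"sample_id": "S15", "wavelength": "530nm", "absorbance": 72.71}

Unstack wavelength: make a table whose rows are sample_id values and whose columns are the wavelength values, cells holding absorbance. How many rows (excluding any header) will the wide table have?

5 distinct sample_id values → 5 rows.

5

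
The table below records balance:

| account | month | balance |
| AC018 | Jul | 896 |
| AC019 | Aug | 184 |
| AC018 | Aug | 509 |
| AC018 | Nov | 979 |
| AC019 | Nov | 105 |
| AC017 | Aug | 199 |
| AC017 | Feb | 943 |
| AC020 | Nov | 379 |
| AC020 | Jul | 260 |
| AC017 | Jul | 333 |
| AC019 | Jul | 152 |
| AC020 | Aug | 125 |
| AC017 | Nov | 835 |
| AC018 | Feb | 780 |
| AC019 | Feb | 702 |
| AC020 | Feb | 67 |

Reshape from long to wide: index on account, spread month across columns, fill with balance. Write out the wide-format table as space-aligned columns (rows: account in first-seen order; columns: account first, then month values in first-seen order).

Columns: account plus the 4 distinct month values (Jul, Aug, Nov, Feb).
For example, row AC018 column Jul takes balance=896 from the long row (AC018, Jul).

account  Jul  Aug  Nov  Feb
AC018    896  509  979  780
AC019    152  184  105  702
AC017    333  199  835  943
AC020    260  125  379  67 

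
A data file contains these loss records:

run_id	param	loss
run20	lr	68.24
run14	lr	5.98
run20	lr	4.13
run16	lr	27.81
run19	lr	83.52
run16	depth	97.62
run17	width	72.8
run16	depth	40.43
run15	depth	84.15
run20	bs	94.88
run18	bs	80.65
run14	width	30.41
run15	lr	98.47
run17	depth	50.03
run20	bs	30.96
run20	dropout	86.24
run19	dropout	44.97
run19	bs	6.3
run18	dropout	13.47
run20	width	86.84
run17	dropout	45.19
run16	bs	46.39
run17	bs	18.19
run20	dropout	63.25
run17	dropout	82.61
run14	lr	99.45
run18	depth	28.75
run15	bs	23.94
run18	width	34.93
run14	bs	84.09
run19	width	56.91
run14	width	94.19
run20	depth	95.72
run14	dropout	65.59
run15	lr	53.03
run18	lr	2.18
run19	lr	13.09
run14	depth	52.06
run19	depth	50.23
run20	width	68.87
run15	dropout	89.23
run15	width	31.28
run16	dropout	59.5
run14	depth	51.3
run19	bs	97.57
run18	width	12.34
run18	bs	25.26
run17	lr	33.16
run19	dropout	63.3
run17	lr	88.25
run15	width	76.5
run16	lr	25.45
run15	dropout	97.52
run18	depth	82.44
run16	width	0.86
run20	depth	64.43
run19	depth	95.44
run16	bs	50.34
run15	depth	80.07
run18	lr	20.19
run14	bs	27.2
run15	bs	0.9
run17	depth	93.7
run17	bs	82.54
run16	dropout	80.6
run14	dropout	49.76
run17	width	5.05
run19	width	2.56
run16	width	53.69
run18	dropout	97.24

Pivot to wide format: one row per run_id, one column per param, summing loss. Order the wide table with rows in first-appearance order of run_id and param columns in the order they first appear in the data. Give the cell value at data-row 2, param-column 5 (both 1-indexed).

115.35

With rows in first-appearance order of run_id, row 2 is run_id=run14. param columns in first-appearance order: lr, depth, width, bs, dropout; column 5 is dropout.
Long rows with run_id=run14, param=dropout: 65.59 + 49.76 = 115.35.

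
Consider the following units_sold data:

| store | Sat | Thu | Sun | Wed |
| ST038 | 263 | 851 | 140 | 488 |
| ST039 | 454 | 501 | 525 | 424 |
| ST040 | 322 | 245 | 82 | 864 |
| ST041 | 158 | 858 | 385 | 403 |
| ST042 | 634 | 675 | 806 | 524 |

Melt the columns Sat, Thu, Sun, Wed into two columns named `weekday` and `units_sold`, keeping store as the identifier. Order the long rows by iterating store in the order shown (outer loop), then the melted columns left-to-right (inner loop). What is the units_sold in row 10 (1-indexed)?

245

20 rows total (5 × 4). Row 10: index ⌊(10-1)/4⌋ = 2 into store → ST040; (10-1) mod 4 = 1 into the melted columns → Thu.
So row 10 is (ST040, Thu, 245); units_sold = 245.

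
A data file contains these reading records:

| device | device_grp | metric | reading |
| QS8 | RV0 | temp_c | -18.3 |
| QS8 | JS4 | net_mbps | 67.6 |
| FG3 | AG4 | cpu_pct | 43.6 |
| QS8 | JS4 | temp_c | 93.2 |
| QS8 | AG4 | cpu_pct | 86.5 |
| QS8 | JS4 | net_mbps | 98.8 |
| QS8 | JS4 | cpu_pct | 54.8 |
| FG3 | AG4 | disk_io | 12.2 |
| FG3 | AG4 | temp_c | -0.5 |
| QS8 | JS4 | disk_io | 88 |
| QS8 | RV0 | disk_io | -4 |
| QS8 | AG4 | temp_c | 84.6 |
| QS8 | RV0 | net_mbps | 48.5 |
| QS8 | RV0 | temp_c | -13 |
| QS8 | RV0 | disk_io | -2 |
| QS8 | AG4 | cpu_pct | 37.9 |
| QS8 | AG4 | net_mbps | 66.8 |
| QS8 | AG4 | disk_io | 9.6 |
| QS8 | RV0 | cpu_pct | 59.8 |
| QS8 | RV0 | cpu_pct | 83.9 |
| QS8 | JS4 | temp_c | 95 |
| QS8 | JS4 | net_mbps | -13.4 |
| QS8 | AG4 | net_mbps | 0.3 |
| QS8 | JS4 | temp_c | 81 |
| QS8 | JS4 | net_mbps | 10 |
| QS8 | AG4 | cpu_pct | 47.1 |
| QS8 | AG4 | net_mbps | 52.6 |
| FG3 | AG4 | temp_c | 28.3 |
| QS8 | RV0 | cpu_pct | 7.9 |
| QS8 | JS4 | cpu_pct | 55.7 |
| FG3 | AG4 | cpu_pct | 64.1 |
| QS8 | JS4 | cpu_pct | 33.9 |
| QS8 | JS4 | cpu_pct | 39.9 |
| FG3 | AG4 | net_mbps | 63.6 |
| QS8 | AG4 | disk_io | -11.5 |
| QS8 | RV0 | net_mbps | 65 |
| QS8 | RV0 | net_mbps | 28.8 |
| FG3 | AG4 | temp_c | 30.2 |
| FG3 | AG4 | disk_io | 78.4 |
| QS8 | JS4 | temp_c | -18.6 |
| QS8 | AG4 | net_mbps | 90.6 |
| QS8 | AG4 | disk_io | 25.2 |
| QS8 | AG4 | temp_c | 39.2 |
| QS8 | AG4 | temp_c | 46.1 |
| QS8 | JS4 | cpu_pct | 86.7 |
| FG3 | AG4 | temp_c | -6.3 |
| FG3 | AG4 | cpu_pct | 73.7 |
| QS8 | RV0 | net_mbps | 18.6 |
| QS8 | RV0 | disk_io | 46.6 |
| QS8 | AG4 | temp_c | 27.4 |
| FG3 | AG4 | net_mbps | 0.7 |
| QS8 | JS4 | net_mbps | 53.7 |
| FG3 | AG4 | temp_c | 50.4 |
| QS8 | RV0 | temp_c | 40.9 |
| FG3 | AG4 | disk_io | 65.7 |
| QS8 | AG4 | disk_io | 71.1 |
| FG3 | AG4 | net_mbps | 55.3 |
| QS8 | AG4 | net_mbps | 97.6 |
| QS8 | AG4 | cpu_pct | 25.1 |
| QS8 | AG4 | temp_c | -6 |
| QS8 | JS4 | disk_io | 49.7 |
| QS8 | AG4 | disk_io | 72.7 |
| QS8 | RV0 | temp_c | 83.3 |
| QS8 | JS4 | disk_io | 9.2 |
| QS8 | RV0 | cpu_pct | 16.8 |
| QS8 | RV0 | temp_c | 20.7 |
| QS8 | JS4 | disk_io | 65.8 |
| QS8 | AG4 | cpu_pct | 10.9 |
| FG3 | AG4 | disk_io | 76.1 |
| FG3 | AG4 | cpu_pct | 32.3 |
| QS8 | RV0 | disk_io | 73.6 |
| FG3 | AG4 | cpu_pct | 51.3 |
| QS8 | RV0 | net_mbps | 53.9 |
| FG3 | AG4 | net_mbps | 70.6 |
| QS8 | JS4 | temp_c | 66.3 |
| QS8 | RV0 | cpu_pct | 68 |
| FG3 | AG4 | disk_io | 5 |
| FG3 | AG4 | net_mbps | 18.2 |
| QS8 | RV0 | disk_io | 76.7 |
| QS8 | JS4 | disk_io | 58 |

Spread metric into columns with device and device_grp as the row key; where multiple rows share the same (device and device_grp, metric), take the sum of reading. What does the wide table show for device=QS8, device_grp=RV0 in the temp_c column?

113.6

Rows with device=QS8, device_grp=RV0 and metric=temp_c: reading values are -18.3, -13, 40.9, 83.3, 20.7.
-18.3 + -13 + 40.9 + 83.3 + 20.7 = 113.6.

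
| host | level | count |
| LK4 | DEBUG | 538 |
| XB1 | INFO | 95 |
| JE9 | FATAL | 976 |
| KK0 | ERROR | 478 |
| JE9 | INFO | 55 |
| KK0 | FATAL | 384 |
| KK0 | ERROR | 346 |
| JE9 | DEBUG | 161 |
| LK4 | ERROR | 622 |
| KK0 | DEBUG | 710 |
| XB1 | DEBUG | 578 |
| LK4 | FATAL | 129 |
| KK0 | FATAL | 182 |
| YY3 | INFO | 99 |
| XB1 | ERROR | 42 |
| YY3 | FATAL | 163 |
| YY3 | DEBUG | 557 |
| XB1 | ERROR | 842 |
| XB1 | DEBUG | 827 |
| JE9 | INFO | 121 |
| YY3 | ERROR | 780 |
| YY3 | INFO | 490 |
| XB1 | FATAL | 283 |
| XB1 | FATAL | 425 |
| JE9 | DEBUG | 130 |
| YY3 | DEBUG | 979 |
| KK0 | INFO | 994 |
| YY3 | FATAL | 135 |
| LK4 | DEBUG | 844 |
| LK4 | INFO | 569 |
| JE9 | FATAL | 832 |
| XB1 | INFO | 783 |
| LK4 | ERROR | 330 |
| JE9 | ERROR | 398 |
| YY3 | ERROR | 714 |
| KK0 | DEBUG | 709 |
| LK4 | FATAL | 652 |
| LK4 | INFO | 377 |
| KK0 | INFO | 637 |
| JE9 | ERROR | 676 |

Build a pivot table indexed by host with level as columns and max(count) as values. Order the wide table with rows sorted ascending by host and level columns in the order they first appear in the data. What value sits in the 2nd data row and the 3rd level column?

With rows sorted ascending by host, row 2 is host=KK0. level columns in first-appearance order: DEBUG, INFO, FATAL, ERROR; column 3 is FATAL.
Long rows with host=KK0, level=FATAL: max(384, 182) = 384.

384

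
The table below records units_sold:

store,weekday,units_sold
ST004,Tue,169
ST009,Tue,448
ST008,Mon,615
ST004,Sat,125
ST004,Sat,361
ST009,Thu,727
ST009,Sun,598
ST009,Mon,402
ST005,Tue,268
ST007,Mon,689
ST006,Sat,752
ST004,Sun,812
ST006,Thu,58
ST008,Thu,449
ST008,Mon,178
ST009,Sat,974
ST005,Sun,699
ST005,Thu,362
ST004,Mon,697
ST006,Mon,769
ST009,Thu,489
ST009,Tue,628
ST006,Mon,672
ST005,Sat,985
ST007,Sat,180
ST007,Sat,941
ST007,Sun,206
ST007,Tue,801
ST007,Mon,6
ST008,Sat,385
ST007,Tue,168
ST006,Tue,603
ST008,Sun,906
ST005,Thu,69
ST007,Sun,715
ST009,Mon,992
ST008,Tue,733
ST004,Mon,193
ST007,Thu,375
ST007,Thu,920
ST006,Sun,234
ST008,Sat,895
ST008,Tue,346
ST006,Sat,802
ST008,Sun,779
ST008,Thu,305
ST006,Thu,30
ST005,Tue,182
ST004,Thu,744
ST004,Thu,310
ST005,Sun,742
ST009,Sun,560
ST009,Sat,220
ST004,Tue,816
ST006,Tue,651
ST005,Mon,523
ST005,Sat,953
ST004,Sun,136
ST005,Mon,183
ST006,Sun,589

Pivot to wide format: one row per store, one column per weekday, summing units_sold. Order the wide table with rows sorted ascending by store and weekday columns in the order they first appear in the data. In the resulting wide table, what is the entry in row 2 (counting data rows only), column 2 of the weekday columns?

With rows sorted ascending by store, row 2 is store=ST005. weekday columns in first-appearance order: Tue, Mon, Sat, Thu, Sun; column 2 is Mon.
Long rows with store=ST005, weekday=Mon: 523 + 183 = 706.

706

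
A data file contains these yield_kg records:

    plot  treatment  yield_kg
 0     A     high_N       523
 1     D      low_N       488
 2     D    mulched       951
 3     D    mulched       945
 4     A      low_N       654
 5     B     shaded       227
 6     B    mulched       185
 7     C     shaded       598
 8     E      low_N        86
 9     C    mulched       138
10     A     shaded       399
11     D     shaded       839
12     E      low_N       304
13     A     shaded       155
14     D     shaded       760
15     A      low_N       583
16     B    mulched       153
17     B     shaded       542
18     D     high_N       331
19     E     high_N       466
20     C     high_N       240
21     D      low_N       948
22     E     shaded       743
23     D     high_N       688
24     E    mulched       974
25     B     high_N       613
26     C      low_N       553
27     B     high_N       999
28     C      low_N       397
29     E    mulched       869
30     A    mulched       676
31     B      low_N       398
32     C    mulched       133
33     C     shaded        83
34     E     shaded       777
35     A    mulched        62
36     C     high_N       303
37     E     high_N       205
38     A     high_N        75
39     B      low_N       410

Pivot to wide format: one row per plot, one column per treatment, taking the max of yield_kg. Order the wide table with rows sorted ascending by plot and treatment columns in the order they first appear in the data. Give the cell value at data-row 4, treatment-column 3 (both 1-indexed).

With rows sorted ascending by plot, row 4 is plot=D. treatment columns in first-appearance order: high_N, low_N, mulched, shaded; column 3 is mulched.
Long rows with plot=D, treatment=mulched: max(951, 945) = 951.

951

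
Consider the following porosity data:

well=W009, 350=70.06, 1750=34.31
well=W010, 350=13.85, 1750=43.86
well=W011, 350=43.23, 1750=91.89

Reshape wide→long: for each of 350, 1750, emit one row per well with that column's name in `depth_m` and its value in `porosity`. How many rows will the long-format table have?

6

3 well values × 2 melted columns = 6 rows.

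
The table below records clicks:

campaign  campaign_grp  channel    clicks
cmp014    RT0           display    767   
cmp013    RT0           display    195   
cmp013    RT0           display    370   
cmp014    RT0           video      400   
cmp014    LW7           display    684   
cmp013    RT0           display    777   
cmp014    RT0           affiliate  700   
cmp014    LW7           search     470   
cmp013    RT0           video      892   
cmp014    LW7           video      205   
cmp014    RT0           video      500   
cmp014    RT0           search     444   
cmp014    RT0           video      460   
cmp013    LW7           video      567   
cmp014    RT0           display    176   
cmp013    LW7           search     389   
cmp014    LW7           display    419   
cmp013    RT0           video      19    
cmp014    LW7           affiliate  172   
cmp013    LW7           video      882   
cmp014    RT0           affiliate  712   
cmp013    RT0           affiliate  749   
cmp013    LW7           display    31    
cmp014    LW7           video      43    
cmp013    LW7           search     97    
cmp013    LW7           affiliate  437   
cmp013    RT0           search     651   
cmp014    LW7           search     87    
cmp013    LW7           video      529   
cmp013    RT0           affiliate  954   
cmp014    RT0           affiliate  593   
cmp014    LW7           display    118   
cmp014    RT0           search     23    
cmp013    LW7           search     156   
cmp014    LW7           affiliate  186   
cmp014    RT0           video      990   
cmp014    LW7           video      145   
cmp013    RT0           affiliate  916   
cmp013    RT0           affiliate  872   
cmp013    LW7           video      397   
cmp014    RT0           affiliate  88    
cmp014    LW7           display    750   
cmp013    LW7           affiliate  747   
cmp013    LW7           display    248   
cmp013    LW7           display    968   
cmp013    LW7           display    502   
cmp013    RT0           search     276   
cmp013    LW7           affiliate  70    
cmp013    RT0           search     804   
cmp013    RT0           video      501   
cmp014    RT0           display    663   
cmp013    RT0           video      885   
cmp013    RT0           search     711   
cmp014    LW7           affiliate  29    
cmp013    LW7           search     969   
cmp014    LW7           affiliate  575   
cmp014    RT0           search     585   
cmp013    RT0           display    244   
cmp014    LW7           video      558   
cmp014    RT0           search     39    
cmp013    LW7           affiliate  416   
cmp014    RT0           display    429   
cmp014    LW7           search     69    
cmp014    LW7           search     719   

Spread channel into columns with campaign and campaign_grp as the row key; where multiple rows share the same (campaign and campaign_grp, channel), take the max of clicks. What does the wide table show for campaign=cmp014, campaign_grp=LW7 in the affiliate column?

575

Rows with campaign=cmp014, campaign_grp=LW7 and channel=affiliate: clicks values are 172, 186, 29, 575.
max(172, 186, 29, 575) = 575.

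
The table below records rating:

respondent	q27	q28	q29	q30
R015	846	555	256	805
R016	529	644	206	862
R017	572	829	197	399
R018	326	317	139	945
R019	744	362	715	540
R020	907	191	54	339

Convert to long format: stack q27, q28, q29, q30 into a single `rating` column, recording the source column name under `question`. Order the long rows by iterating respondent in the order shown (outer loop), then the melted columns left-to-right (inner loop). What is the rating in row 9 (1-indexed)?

572

24 rows total (6 × 4). Row 9: index ⌊(9-1)/4⌋ = 2 into respondent → R017; (9-1) mod 4 = 0 into the melted columns → q27.
So row 9 is (R017, q27, 572); rating = 572.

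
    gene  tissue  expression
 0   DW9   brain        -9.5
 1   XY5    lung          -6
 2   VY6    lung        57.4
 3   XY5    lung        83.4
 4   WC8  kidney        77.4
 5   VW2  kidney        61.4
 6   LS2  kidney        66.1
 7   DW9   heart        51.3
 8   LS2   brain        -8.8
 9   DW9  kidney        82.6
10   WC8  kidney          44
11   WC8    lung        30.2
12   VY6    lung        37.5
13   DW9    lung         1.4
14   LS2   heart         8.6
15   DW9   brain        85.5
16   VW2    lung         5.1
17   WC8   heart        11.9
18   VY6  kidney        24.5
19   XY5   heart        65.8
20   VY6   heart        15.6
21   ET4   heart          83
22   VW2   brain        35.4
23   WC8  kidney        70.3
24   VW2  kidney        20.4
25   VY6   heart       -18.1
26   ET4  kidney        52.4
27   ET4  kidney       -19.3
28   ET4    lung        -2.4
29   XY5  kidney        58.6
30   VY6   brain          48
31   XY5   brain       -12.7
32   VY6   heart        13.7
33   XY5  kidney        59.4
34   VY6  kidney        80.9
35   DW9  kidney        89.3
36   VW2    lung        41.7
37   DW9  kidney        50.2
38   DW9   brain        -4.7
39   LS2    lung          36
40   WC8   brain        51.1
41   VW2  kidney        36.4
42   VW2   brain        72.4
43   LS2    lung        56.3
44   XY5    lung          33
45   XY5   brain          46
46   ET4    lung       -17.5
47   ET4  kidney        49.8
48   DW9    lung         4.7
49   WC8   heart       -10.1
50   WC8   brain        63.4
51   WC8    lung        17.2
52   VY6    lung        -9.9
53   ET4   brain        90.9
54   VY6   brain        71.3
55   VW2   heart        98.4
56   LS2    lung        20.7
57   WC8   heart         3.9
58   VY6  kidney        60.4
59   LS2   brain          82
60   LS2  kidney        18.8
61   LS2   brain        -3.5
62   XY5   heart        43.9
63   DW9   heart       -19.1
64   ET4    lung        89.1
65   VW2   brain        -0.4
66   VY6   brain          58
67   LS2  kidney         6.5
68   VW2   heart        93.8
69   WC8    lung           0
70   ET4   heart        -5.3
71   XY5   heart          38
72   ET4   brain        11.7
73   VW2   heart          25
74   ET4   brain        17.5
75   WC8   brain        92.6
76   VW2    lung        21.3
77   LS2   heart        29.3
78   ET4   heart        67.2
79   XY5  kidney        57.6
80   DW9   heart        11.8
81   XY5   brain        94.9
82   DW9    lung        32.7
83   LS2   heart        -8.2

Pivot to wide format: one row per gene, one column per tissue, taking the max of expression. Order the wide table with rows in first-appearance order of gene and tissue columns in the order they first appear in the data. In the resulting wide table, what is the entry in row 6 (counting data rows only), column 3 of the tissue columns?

With rows in first-appearance order of gene, row 6 is gene=LS2. tissue columns in first-appearance order: brain, lung, kidney, heart; column 3 is kidney.
Long rows with gene=LS2, tissue=kidney: max(66.1, 18.8, 6.5) = 66.1.

66.1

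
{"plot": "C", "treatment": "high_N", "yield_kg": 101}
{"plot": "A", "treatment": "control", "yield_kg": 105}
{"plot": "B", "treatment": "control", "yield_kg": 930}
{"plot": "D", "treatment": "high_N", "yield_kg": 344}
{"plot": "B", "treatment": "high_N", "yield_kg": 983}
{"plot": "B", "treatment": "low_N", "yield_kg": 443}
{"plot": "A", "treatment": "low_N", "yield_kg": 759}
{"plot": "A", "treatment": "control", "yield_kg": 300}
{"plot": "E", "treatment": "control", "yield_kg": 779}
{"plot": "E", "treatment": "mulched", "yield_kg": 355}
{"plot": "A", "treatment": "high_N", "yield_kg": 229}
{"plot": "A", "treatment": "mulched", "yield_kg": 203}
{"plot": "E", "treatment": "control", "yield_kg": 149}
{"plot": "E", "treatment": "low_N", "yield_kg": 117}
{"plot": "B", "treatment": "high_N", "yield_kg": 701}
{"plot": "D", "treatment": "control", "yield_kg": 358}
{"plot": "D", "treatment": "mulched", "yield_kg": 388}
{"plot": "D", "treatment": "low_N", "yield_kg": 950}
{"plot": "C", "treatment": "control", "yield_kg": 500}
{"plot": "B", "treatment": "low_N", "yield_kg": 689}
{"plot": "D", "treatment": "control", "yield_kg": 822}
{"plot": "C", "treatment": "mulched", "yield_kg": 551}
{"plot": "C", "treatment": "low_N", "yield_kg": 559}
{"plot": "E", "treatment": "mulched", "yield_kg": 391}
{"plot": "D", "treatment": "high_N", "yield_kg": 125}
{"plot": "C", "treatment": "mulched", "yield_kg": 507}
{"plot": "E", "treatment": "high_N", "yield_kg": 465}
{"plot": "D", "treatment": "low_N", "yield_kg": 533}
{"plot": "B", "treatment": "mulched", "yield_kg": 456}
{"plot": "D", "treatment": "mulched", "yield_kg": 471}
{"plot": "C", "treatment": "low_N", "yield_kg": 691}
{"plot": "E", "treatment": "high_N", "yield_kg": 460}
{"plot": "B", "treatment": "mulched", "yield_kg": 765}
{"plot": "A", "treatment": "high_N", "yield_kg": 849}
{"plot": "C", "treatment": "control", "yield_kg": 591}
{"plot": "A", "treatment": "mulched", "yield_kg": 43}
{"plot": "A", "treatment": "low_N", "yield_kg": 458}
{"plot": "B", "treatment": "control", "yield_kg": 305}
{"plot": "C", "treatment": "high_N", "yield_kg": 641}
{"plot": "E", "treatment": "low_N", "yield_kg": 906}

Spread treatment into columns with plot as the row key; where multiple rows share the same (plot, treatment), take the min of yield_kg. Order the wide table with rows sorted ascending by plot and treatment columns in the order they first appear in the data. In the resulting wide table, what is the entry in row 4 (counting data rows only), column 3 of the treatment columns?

533

With rows sorted ascending by plot, row 4 is plot=D. treatment columns in first-appearance order: high_N, control, low_N, mulched; column 3 is low_N.
Long rows with plot=D, treatment=low_N: min(950, 533) = 533.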